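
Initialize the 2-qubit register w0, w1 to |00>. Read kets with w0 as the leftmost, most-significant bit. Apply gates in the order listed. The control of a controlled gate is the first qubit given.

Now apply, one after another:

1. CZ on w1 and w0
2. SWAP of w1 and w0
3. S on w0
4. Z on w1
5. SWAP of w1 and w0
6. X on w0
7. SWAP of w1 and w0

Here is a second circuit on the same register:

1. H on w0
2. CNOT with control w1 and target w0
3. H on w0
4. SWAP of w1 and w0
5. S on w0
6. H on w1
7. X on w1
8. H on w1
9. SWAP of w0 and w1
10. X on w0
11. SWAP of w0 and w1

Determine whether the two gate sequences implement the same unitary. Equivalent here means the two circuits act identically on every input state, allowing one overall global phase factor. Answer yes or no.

Yes: on every input state the two circuits agree up to one overall phase factor.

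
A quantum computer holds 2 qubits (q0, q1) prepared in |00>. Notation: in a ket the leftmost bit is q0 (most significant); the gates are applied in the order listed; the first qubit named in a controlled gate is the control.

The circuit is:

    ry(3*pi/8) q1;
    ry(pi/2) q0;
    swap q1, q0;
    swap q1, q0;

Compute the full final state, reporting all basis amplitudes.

The final amplitudes are sqrt(2)*cos(3*pi/16)/2 on |00>, sqrt(2)*sin(3*pi/16)/2 on |01>, sqrt(2)*cos(3*pi/16)/2 on |10>, sqrt(2)*sin(3*pi/16)/2 on |11>. Key observation: gates 3-4 undo each other exactly, leaving only the rest of the circuit to track.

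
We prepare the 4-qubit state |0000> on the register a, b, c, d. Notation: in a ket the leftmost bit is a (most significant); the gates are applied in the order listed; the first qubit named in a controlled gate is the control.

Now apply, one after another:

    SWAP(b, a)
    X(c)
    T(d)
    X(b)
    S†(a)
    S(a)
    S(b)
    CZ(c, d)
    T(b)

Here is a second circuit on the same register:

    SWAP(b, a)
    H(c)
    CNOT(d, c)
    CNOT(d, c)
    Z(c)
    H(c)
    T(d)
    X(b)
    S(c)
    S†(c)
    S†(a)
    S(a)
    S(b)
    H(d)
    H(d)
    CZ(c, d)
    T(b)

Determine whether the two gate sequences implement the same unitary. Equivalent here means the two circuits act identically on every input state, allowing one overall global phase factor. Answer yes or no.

Yes: on every input state the two circuits agree up to one overall phase factor.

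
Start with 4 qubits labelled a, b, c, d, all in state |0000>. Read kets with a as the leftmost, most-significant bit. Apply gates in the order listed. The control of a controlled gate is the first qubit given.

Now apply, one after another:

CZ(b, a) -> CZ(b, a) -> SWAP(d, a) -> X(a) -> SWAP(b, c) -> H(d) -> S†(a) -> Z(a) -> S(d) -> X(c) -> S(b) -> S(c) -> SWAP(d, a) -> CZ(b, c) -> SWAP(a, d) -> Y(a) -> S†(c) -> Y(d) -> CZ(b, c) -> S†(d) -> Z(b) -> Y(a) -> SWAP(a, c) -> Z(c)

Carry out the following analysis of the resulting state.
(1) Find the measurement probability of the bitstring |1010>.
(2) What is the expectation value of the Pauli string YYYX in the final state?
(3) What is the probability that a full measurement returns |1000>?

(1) A full measurement returns |1010> with probability 1/2.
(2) In the final state, YYYX has expectation 0.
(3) The probability of measuring |1000> is 0.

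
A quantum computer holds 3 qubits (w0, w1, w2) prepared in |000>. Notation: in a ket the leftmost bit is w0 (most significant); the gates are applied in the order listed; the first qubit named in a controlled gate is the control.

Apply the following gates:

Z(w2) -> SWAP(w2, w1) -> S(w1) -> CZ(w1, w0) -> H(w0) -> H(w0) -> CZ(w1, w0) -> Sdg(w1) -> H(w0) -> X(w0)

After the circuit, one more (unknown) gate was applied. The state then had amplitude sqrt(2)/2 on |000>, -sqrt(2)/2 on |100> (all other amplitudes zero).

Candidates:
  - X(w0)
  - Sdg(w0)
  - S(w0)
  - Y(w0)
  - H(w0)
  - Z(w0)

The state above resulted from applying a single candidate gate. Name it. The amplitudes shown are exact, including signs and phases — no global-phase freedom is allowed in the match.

It was Z(w0) that produced the state shown. Key observation: the block from step 3 through step 8 cancels to the identity and can be dropped.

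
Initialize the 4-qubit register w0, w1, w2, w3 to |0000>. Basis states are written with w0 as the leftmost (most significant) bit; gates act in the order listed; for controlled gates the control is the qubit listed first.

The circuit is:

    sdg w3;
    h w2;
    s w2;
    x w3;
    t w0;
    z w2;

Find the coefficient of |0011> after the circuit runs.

The amplitude on |0011> is -sqrt(2)*I/2.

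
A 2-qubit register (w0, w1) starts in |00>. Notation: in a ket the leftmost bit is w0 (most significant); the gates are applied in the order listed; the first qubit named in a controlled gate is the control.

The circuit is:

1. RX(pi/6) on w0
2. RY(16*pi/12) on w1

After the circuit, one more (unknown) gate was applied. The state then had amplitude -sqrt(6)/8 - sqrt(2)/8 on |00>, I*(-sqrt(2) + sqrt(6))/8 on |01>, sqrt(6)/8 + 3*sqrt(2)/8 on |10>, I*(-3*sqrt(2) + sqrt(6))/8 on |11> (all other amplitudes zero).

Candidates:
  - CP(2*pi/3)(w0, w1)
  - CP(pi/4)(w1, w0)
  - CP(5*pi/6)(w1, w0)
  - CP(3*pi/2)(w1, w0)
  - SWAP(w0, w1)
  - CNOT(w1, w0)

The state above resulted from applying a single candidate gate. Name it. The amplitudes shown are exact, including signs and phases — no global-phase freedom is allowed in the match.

It was SWAP(w0, w1) that produced the state shown.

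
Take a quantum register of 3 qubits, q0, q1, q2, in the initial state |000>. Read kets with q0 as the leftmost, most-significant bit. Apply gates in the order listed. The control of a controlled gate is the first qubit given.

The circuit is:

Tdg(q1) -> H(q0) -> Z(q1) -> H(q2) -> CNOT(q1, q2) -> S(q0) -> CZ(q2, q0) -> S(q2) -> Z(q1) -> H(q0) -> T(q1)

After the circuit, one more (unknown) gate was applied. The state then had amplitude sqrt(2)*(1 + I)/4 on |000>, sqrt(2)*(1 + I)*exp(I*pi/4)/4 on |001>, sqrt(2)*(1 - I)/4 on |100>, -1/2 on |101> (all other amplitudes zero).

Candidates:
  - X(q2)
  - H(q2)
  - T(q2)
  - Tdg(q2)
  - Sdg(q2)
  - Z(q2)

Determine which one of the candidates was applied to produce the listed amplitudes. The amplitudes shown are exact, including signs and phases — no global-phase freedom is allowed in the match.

The unique candidate consistent with the amplitudes is T(q2).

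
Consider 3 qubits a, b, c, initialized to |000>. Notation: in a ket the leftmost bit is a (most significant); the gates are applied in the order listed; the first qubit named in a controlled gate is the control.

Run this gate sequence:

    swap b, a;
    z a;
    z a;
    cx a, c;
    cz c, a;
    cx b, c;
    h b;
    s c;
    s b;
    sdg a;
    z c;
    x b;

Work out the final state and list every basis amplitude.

After the circuit, the state carries amplitude sqrt(2)*I/2 on |000>, sqrt(2)/2 on |010>, and 0 on every other basis state.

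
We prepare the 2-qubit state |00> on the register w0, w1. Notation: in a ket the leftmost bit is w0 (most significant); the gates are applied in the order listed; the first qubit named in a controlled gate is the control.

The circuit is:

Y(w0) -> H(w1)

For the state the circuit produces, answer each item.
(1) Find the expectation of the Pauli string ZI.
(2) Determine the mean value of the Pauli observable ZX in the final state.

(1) In the final state, ZI has expectation -1.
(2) In the final state, ZX has expectation -1.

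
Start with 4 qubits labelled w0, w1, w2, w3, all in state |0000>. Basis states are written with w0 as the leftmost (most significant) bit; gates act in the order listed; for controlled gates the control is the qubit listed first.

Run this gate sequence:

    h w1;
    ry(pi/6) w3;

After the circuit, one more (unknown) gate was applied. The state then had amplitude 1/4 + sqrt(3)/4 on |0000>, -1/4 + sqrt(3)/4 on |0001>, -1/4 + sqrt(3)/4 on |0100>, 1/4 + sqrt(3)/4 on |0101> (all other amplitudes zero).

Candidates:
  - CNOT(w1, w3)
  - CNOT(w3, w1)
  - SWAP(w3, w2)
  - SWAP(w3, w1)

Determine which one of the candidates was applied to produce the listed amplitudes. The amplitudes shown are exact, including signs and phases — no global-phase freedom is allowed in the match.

The applied gate was CNOT(w1, w3).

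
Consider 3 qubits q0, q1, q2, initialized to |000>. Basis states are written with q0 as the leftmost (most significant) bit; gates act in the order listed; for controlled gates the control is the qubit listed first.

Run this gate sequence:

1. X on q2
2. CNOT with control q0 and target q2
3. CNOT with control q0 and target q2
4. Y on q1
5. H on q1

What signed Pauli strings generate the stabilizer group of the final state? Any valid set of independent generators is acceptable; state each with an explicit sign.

The stabilizer group can be generated by -IXI, +ZII, -IIZ, among other valid generating sets. Key observation: gates 2-3 undo each other exactly, leaving only the rest of the circuit to track.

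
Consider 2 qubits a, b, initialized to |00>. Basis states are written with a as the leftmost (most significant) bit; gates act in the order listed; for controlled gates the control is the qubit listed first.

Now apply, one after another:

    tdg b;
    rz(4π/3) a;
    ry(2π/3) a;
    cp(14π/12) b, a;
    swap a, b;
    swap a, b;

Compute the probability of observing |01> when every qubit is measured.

Outcome |01> occurs with probability 0. Key observation: steps 5-6 multiply out to the identity, so the circuit reduces to the remaining gates.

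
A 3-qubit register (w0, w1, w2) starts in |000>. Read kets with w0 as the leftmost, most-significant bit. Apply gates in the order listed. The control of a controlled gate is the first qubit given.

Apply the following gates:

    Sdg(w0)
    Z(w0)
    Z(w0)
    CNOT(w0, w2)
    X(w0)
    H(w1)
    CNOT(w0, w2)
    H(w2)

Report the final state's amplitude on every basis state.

The resulting statevector has amplitude 0 on |000>, 0 on |001>, 0 on |010>, 0 on |011>, 1/2 on |100>, -1/2 on |101>, 1/2 on |110>, -1/2 on |111>.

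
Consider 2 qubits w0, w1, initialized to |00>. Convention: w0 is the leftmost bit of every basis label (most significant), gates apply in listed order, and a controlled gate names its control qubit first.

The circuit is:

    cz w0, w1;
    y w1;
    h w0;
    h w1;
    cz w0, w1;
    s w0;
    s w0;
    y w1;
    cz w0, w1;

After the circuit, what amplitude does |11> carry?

The amplitude on |11> is -1/2.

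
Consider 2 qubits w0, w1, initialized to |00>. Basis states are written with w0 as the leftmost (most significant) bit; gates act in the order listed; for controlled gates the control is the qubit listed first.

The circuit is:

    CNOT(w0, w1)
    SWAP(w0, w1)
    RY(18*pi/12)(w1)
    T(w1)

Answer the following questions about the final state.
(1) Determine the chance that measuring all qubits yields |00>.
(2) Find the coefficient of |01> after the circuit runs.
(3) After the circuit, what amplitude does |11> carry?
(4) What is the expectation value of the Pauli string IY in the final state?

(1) Outcome |00> occurs with probability 1/2.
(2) The amplitude on |01> is sqrt(2)*exp(I*pi/4)/2.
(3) |11> carries amplitude 0 in the final state.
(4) In the final state, IY has expectation -sqrt(2)/2.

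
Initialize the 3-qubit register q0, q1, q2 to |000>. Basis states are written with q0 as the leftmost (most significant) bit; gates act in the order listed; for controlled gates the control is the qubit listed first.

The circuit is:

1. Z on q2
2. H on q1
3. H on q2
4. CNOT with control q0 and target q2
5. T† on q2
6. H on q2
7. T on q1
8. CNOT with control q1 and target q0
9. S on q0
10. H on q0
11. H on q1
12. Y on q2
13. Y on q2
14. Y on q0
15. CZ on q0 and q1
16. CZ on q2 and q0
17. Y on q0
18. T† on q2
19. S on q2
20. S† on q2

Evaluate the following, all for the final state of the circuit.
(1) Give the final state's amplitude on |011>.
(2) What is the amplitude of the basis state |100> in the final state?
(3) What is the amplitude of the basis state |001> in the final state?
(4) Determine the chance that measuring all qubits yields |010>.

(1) |011> carries amplitude 1/4 in the final state.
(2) The amplitude on |100> is -sqrt(2)*(1 - I)*((1 + I)*exp(3*I*pi/4) - 1)/8.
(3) The final state's coefficient on |001> equals sqrt(2)*(-2*I + sqrt(2)*I)/8.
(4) The probability of measuring |010> is sqrt(2)/8 + 3/16.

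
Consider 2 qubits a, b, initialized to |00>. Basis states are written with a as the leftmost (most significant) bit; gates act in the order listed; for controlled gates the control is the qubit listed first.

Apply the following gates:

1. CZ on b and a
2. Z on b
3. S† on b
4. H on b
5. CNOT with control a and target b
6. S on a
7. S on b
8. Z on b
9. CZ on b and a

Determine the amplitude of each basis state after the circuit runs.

After the circuit, the state carries amplitude sqrt(2)/2 on |00>, -sqrt(2)*I/2 on |01>, 0 on |10>, 0 on |11>.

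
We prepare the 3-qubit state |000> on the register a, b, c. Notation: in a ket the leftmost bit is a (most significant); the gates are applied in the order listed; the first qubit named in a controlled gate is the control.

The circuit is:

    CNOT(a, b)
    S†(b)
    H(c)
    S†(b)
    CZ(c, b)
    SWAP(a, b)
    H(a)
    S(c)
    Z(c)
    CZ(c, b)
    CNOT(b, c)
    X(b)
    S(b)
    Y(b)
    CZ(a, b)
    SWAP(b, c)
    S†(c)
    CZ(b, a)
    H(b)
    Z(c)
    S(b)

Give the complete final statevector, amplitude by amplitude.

After the circuit, the state carries amplitude sqrt(2)*(1 - I)/4 on |000>, 0 on |001>, sqrt(2)*(-1 + I)/4 on |010>, 0 on |011>, sqrt(2)*(1 + I)/4 on |100>, 0 on |101>, sqrt(2)*(1 + I)/4 on |110>, 0 on |111>.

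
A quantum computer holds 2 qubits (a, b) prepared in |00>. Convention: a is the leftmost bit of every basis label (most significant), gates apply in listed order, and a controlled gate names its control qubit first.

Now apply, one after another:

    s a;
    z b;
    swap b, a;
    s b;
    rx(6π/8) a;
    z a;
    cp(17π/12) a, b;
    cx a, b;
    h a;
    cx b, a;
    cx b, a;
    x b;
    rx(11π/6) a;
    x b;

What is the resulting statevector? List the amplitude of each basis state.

The final amplitudes are -(1 - I)*(1 + sqrt(3)*I)*sqrt(2 - sqrt(2))/8 on |00>, (1 - I)*(1 - sqrt(3)*I)*sqrt(sqrt(2) + 2)/8 on |01>, -(1 - I)*(1 + sqrt(3)*I)*sqrt(2 - sqrt(2))/8 on |10>, (-1 + sqrt(3)*I)*(1 - I)*sqrt(sqrt(2) + 2)/8 on |11>. Key observation: gates 10-11 undo each other exactly, leaving only the rest of the circuit to track.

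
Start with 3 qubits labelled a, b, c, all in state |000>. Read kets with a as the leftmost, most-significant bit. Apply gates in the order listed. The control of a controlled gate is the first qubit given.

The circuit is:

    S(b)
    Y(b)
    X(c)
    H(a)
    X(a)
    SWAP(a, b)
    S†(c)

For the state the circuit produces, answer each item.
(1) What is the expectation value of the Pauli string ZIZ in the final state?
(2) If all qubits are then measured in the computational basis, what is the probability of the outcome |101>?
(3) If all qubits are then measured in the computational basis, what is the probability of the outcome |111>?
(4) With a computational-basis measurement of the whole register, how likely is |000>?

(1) The expectation value of ZIZ is 1.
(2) The probability of measuring |101> is 1/2.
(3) A full measurement returns |111> with probability 1/2.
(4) A full measurement returns |000> with probability 0.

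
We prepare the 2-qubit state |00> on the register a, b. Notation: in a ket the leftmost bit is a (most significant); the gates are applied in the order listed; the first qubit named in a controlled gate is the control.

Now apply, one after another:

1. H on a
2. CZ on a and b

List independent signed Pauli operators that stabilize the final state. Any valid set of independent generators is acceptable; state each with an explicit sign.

One valid set of independent stabilizer generators is +XI, +IZ (any independent generating set of the same group is equally correct).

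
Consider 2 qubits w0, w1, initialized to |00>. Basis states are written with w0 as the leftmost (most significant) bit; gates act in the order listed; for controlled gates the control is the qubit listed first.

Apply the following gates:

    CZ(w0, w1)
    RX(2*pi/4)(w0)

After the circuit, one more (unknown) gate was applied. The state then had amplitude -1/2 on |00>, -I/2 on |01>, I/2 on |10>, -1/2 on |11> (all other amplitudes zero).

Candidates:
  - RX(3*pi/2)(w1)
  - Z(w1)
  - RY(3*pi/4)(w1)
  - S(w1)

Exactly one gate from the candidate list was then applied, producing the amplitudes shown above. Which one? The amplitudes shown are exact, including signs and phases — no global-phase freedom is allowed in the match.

The applied gate was RX(3*pi/2)(w1).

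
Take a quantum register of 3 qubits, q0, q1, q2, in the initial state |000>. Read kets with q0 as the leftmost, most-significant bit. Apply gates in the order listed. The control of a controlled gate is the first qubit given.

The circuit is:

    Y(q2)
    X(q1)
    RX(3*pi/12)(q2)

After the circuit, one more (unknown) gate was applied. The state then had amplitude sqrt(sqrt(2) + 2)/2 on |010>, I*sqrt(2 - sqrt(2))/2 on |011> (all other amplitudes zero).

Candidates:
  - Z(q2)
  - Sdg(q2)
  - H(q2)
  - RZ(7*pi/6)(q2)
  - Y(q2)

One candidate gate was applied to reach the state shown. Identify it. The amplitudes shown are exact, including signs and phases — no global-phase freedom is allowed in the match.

The unique candidate consistent with the amplitudes is Y(q2).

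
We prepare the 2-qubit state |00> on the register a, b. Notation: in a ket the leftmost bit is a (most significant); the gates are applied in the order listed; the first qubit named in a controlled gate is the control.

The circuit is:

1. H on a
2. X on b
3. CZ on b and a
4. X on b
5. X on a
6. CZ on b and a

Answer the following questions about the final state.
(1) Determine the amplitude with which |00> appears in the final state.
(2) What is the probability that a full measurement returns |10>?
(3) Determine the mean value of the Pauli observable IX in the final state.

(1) The final state's coefficient on |00> equals -sqrt(2)/2.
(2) A full measurement returns |10> with probability 1/2.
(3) The observable IX averages to 0.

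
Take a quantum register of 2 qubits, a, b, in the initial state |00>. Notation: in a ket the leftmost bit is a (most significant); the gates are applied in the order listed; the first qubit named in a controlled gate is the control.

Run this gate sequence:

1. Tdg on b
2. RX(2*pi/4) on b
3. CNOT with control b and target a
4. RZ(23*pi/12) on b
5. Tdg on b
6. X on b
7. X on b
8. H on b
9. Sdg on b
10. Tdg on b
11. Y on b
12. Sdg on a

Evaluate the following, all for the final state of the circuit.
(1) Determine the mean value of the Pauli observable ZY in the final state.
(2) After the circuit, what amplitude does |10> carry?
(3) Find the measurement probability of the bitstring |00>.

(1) The expectation value of ZY is -sqrt(2)/2.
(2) The final state's coefficient on |10> equals -exp(11*I*pi/24)/2.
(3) The probability of measuring |00> is 1/4.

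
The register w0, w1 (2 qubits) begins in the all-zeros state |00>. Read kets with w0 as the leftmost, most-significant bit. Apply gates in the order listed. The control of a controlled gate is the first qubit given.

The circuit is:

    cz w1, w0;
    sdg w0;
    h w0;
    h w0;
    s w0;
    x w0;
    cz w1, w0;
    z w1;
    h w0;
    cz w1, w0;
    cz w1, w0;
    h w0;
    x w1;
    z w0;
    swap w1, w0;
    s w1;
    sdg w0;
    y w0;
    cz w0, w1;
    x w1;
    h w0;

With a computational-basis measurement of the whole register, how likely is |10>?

A full measurement returns |10> with probability 1/2. Key observation: steps 9-12 multiply out to the identity, so the circuit reduces to the remaining gates.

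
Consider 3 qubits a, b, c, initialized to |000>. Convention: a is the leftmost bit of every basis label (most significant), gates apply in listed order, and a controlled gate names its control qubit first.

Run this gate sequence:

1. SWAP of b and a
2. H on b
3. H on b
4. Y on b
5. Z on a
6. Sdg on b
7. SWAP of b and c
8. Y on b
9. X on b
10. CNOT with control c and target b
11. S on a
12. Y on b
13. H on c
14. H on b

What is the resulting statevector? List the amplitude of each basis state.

The resulting statevector has amplitude 1/2 on |000>, -1/2 on |001>, 1/2 on |010>, -1/2 on |011>, 0 on |100>, 0 on |101>, 0 on |110>, 0 on |111>. Key observation: gates 2-3 undo each other exactly, leaving only the rest of the circuit to track.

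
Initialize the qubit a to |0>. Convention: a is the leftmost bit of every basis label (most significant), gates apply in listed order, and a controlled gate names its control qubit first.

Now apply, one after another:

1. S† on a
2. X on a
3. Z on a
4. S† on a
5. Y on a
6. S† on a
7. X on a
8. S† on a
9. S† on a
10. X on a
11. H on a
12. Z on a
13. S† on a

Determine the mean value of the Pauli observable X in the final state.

In the final state, X has expectation 0.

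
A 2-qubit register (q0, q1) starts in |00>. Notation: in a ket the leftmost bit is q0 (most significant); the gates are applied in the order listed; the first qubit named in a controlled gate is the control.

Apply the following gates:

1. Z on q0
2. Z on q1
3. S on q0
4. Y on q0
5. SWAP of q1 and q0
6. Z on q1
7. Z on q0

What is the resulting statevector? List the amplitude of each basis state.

The final amplitudes are -I on |01>, and 0 on every other basis state.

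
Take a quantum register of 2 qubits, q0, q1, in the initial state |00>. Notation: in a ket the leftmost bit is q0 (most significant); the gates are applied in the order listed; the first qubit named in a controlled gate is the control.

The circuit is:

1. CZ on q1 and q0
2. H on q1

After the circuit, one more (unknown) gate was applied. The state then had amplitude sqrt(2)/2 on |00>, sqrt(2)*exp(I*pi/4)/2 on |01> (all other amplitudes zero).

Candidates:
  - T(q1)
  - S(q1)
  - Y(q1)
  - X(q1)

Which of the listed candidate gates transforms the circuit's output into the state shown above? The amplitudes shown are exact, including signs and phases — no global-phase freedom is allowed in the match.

The applied gate was T(q1).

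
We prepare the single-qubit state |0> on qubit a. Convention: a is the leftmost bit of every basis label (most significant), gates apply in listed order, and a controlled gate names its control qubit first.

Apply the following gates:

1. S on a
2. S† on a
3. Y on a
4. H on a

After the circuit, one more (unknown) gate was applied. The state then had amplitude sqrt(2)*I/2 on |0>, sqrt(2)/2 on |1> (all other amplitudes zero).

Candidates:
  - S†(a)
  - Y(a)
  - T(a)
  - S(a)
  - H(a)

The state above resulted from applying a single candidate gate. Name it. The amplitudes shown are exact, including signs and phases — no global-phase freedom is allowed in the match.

The applied gate was S(a). Key observation: the block from step 1 through step 2 cancels to the identity and can be dropped.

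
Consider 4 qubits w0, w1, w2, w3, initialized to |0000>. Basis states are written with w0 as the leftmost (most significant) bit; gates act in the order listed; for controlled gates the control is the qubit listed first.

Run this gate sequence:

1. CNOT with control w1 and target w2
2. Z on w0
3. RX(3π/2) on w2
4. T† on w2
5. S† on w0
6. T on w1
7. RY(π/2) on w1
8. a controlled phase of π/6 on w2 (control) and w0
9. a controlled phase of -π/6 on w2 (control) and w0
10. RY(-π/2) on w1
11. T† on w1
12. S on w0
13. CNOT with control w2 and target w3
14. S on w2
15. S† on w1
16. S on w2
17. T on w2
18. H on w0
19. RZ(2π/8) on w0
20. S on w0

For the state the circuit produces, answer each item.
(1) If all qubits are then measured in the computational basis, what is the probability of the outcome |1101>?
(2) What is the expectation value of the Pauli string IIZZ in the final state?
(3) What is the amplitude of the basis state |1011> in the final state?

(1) Outcome |1101> occurs with probability 0. Key observation: gates 5-12 undo each other exactly, leaving only the rest of the circuit to track.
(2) The expectation value of IIZZ is 1.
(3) The amplitude on |1011> is -exp(I*pi/8)/2.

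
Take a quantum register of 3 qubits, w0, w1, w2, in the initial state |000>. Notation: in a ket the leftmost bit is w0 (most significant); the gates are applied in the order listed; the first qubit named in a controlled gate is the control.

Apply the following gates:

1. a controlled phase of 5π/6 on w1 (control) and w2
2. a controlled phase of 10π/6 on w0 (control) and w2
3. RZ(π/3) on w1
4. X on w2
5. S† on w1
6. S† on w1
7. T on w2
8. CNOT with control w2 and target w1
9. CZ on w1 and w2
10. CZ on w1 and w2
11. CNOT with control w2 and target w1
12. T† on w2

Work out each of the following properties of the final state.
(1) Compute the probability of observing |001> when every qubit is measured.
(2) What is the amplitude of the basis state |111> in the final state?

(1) Outcome |001> occurs with probability 1. Key observation: the block from step 7 through step 12 cancels to the identity and can be dropped.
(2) The amplitude on |111> is 0.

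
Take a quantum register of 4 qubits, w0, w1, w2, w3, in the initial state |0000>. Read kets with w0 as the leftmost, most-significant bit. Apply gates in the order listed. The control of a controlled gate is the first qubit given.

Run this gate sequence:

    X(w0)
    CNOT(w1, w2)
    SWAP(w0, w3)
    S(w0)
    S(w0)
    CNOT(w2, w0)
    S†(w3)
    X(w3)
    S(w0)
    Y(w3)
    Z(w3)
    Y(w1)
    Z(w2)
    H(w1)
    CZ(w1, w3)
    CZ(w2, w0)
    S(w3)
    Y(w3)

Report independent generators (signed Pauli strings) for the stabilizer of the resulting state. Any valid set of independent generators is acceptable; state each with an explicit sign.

One valid set of independent stabilizer generators is +IXII, +ZIII, +IIZI, +IIIZ (any independent generating set of the same group is equally correct).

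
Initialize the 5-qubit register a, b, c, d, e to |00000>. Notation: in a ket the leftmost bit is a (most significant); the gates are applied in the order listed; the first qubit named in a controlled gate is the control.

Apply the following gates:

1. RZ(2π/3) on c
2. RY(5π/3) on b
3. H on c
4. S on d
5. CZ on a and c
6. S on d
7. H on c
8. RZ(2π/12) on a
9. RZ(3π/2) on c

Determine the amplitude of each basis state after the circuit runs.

The resulting statevector has amplitude -sqrt(3)*exp(5*I*pi/6)/2 on |00000>, exp(5*I*pi/6)/2 on |01000>, and 0 on every other basis state.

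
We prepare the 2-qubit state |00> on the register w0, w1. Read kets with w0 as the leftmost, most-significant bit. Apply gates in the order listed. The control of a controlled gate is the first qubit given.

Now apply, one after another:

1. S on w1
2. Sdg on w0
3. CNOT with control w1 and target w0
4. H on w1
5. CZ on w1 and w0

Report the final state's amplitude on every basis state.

The resulting statevector has amplitude sqrt(2)/2 on |00>, sqrt(2)/2 on |01>, 0 on |10>, 0 on |11>.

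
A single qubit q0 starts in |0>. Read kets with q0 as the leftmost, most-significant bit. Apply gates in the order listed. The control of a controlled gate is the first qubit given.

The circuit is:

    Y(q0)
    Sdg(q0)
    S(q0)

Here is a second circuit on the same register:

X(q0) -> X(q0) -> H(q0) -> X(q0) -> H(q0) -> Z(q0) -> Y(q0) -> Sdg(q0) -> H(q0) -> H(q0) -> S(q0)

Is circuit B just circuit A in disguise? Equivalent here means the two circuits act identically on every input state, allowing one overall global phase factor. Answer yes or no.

Yes: on every input state the two circuits agree up to one overall phase factor.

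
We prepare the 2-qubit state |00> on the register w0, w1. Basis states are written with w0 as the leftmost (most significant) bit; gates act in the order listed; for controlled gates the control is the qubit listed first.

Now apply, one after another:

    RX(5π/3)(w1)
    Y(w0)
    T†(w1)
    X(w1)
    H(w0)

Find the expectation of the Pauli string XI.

The expectation value of XI is -1.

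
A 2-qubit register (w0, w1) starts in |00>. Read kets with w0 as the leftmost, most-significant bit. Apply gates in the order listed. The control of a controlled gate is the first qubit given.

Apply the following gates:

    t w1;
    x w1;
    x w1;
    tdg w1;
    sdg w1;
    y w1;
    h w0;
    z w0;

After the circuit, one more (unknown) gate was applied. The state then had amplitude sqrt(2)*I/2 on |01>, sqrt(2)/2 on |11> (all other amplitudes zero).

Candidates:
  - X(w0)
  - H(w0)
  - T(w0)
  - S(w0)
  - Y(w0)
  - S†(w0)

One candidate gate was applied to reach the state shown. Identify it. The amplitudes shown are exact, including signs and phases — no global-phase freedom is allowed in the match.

It was S(w0) that produced the state shown. Key observation: the block from step 1 through step 4 cancels to the identity and can be dropped.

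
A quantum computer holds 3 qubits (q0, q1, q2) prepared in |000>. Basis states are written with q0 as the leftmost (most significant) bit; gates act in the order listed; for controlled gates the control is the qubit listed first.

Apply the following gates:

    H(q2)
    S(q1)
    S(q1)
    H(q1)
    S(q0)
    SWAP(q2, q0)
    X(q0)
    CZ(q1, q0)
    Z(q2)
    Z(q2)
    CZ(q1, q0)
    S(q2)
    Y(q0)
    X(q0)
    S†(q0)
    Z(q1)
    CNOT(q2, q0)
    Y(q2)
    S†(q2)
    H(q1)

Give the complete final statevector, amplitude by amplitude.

After the circuit, the state carries amplitude sqrt(2)*I/2 on |011>, -sqrt(2)/2 on |111>, and 0 on every other basis state. Key observation: steps 8-11 multiply out to the identity, so the circuit reduces to the remaining gates.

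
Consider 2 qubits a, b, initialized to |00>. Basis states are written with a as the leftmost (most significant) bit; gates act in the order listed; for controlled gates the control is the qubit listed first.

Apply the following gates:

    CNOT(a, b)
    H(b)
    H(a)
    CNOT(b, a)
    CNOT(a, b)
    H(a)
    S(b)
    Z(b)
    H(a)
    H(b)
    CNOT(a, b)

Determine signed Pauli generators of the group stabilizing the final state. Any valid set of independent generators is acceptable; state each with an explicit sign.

One valid set of independent stabilizer generators is +YZ, +ZY (any independent generating set of the same group is equally correct).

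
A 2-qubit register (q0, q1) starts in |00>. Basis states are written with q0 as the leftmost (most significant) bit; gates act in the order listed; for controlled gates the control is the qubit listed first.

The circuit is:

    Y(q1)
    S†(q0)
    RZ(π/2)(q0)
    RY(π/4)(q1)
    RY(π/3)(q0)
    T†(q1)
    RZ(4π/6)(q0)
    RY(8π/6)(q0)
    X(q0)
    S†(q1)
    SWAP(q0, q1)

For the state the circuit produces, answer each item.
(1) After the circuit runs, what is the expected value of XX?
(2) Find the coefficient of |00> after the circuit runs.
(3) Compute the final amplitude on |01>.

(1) In the final state, XX has expectation -sqrt(3)/16.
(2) |00> carries amplitude (1 + 3*exp(I*pi/3))*sqrt(2 - sqrt(2))*exp(7*I*pi/12)/8 in the final state.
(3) The final state's coefficient on |01> equals (1/8 - exp(I*pi/3)/8)*sqrt(6 - 3*sqrt(2))*exp(7*I*pi/12).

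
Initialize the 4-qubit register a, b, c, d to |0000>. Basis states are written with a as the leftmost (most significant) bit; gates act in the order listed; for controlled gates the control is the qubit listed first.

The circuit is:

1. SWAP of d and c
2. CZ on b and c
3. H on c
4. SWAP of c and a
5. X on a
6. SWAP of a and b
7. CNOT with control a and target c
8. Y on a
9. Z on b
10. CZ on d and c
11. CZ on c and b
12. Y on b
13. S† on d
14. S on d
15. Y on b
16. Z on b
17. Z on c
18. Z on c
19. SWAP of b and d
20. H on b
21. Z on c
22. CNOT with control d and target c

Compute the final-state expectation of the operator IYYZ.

The expectation value of IYYZ is 0. Key observation: gates 12-15 undo each other exactly, leaving only the rest of the circuit to track.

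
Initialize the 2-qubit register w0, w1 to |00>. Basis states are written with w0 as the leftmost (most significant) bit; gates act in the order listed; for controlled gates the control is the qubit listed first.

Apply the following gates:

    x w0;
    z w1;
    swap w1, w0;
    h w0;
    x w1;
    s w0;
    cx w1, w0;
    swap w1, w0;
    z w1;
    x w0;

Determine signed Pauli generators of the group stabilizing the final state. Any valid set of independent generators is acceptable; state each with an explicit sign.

One valid set of independent stabilizer generators is -IY, -ZI (any independent generating set of the same group is equally correct).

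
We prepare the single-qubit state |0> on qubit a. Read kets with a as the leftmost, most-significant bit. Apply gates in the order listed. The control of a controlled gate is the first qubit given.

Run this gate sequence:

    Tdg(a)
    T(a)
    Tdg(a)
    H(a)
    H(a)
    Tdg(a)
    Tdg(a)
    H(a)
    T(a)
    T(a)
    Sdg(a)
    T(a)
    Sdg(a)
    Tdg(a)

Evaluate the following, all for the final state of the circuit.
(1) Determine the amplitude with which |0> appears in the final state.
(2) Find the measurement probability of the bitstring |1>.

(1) The amplitude on |0> is sqrt(2)/2.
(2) Outcome |1> occurs with probability 1/2.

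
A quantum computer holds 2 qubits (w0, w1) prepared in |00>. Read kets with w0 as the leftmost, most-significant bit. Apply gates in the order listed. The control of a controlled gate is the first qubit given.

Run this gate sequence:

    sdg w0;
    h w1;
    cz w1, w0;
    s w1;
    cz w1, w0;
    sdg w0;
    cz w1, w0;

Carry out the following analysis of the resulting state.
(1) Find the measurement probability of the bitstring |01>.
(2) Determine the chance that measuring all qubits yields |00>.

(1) The probability of measuring |01> is 1/2.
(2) The probability of measuring |00> is 1/2.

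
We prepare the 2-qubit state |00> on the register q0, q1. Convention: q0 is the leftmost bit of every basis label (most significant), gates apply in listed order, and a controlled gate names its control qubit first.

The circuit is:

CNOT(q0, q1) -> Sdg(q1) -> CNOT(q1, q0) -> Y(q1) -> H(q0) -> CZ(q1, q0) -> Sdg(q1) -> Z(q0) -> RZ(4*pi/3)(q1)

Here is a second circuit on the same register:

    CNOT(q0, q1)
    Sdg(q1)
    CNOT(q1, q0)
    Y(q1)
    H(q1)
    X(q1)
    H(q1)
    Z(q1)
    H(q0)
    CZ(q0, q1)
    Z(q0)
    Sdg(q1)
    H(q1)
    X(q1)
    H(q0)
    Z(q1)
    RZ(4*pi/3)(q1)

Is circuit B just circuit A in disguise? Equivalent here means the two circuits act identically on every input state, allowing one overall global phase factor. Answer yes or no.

No: there is an input state on which the two circuits produce genuinely different outputs (not merely differing by a phase).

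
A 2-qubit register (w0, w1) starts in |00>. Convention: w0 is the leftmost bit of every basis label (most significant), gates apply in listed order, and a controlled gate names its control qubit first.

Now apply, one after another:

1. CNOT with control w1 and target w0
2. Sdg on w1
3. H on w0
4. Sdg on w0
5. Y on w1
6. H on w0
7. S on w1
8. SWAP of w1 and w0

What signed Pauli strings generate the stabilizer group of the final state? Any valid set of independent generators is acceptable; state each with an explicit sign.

The final state is stabilized by the group generated by +IY, -ZI; other independent generating sets are equally valid.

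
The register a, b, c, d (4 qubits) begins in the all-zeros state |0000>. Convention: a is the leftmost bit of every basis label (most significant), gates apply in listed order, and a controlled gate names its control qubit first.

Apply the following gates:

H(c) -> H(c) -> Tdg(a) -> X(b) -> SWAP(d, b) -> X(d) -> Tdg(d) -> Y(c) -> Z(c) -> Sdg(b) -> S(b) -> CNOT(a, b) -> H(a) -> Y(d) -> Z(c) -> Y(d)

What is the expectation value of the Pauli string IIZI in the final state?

In the final state, IIZI has expectation -1.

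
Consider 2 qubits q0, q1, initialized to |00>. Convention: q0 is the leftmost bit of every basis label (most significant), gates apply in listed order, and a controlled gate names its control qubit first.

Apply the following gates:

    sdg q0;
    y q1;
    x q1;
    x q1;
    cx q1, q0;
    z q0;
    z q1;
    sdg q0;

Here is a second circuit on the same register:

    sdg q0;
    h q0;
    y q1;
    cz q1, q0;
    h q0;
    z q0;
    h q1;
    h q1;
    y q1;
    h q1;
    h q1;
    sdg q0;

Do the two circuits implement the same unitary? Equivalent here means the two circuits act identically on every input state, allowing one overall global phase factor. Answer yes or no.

No — the two circuits implement different unitaries, even allowing a global phase.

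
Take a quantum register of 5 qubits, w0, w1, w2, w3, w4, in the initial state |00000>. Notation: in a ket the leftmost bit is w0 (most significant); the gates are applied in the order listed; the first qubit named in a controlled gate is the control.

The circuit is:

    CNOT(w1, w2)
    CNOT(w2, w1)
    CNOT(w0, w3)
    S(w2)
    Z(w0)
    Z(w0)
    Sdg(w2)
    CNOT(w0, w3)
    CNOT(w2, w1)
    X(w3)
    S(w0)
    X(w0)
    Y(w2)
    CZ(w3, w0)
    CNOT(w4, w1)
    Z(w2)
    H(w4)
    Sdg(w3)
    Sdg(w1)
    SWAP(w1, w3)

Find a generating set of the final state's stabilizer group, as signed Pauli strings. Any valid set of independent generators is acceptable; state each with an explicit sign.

One valid set of independent stabilizer generators is +IIIIX, -ZIIII, -IZIII, -IIZII, +IIIZI (any independent generating set of the same group is equally correct). Key observation: the block from step 2 through step 9 cancels to the identity and can be dropped.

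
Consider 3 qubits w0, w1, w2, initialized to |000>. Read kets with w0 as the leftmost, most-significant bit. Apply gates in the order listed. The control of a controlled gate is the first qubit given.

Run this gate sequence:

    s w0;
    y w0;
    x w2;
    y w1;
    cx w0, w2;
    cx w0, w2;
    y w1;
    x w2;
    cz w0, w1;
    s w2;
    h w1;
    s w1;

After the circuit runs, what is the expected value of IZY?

In the final state, IZY has expectation 0.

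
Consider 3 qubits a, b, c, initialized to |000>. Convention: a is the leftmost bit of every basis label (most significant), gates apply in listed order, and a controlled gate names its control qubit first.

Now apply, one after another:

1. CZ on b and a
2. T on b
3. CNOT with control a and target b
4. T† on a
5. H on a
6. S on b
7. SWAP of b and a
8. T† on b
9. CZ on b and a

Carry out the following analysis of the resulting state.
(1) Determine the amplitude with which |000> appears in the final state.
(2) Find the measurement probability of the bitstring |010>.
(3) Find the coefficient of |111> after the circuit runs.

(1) |000> carries amplitude sqrt(2)/2 in the final state.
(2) Outcome |010> occurs with probability 1/2.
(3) |111> carries amplitude 0 in the final state.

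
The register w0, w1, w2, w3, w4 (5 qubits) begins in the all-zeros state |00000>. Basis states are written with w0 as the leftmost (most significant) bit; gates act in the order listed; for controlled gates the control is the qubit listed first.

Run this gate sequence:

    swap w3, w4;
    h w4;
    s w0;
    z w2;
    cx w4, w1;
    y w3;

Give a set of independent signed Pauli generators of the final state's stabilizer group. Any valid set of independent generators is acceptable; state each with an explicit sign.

One valid set of independent stabilizer generators is +IXIIX, +ZIIII, +IZIIZ, +IIZII, -IIIZI (any independent generating set of the same group is equally correct).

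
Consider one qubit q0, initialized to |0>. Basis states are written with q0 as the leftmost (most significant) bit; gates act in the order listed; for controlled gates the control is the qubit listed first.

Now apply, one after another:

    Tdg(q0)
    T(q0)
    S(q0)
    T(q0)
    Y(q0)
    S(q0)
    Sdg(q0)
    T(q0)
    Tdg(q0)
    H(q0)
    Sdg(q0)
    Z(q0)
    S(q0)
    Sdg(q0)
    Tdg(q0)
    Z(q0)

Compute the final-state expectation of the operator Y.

The observable Y averages to sqrt(2)/2.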